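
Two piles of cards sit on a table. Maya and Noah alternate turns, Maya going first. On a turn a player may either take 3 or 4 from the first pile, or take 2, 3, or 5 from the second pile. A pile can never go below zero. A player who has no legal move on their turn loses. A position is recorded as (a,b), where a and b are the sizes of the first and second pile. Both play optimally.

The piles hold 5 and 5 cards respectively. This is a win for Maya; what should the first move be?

Move to (5,3).

Compute win/loss labels from the base case upward. A position with no move is L. Any other position is W if it can reach an L in one move, else L.
No move ever increases a pile, so every position that can arise here has a ≤ 5 and b ≤ 5; it is enough to label the cells with 0 ≤ a ≤ 5 and 0 ≤ b ≤ 5.
Every move lowers a or b (never raises either), so fill the grid row by row in increasing a, and left to right within a row: each cell's successors are then already labelled.
      b=0  b=1  b=2  b=3  b=4  b=5
a=0:    L    L    W    W    W    W
a=1:    L    L    W    W    W    W
a=2:    L    L    W    W    W    W
a=3:    W    W    L    L    W    W
a=4:    W    W    L    L    W    W
a=5:    W    W    L    L    W    W
Cells with no legal move (terminal, hence L): (0,0), (0,1), (1,0), (1,1), (2,0), (2,1).
The remaining L cells, each justified by listing all of its moves:
(3,2): →(0,2)(W), (3,0)(W) — all W, so L
(3,3): →(0,3)(W), (3,1)(W), (3,0)(W) — all W, so L
(4,2): →(1,2)(W), (0,2)(W), (4,0)(W) — all W, so L
(4,3): →(1,3)(W), (0,3)(W), (4,1)(W), (4,0)(W) — all W, so L
(5,2): →(2,2)(W), (1,2)(W), (5,0)(W) — all W, so L
(5,3): →(2,3)(W), (1,3)(W), (5,1)(W), (5,0)(W) — all W, so L
Every other cell has at least one move into one of the L cells above, so it is W.
From (5,5), the L positions reachable in one move are: (5,3), (5,2). Any move reaching one of these is winning.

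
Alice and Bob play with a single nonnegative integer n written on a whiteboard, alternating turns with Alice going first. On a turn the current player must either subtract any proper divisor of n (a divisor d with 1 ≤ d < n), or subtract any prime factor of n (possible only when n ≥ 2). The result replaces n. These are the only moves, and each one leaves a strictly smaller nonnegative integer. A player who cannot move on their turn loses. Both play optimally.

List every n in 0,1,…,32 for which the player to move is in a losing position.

0, 1, 4, 9, 14, 20, 26, 32

Positions with no move are L. A position that does have a move is losing for the player to move precisely when every available move leads to a winning position for the opponent. Fill in the labels:
n=0: no move → L
n=1: no move → L
n=2: reaches L-position 0 → W
n=3: reaches L-position 0 → W
n=4: only reaches 2(W), 3(W), all W → L
n=5: reaches L-position 0 → W
n=6: reaches L-position 4 → W
n=7: reaches L-position 0 → W
n=8: reaches L-position 4 → W
n=9: only reaches 6(W), 8(W), all W → L
n=10: reaches L-position 9 → W
n=11: reaches L-position 0 → W
n=12: reaches L-position 9 → W
n=13: reaches L-position 0 → W
n=14: only reaches 7(W), 12(W), 13(W), all W → L
n=15: reaches L-position 14 → W
n=16: reaches L-position 14 → W
n=17: reaches L-position 0 → W
n=18: reaches L-position 9 → W
n=19: reaches L-position 0 → W
n=20: only reaches 10(W), 15(W), 16(W), 18(W), 19(W), all W → L
n=21: reaches L-position 14 → W
n=22: reaches L-position 20 → W
n=23: reaches L-position 0 → W
n=24: reaches L-position 20 → W
n=25: reaches L-position 20 → W
n=26: only reaches 13(W), 24(W), 25(W), all W → L
n=27: reaches L-position 26 → W
n=28: reaches L-position 14 → W
n=29: reaches L-position 0 → W
n=30: reaches L-position 20 → W
n=31: reaches L-position 0 → W
n=32: only reaches 16(W), 24(W), 28(W), 30(W), 31(W), all W → L
The losing starting values of n are exactly the entries labelled L in this table (8 of them).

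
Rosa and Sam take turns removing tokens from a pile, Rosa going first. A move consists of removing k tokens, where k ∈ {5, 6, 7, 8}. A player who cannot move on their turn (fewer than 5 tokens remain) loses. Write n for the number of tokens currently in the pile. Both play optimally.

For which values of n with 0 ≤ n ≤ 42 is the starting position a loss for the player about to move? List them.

Classify positions by backward induction: terminal positions (no move available) are L. From any other position, the mover wins iff some move reaches an L.
n=0: no move → L
n=1: no move → L
n=2: no move → L
n=3: no move → L
n=4: no move → L
n=5: W (go to 0, an L position)
n=6: W (go to 1, an L position)
n=7: W (go to 2, an L position)
n=8: W (go to 3, an L position)
n=9: W (go to 4, an L position)
n=10: W (go to 4, an L position)
n=11: W (go to 4, an L position)
n=12: W (go to 4, an L position)
n=13: L (options 8(W), 7(W), 6(W), 5(W) are all W)
n=14: L (options 9(W), 8(W), 7(W), 6(W) are all W)
n=15: L (options 10(W), 9(W), 8(W), 7(W) are all W)
n=16: L (options 11(W), 10(W), 9(W), 8(W) are all W)
n=17: L (options 12(W), 11(W), 10(W), 9(W) are all W)
n=18: W (go to 13, an L position)
n=19: W (go to 14, an L position)
n=20: W (go to 15, an L position)
n=21: W (go to 16, an L position)
n=22: W (go to 17, an L position)
n=23: W (go to 17, an L position)
n=24: W (go to 17, an L position)
n=25: W (go to 17, an L position)
n=26: L (options 21(W), 20(W), 19(W), 18(W) are all W)
n=27: L (options 22(W), 21(W), 20(W), 19(W) are all W)
n=28: L (options 23(W), 22(W), 21(W), 20(W) are all W)
n=29: L (options 24(W), 23(W), 22(W), 21(W) are all W)
n=30: L (options 25(W), 24(W), 23(W), 22(W) are all W)
n=31: W (go to 26, an L position)
n=32: W (go to 27, an L position)
n=33: W (go to 28, an L position)
n=34: W (go to 29, an L position)
n=35: W (go to 30, an L position)
n=36: W (go to 30, an L position)
n=37: W (go to 30, an L position)
n=38: W (go to 30, an L position)
n=39: L (options 34(W), 33(W), 32(W), 31(W) are all W)
n=40: L (options 35(W), 34(W), 33(W), 32(W) are all W)
n=41: L (options 36(W), 35(W), 34(W), 33(W) are all W)
n=42: L (options 37(W), 36(W), 35(W), 34(W) are all W)
The losing starting values of n are exactly the entries labelled L in this table (19 of them).

0, 1, 2, 3, 4, 13, 14, 15, 16, 17, 26, 27, 28, 29, 30, 39, 40, 41, 42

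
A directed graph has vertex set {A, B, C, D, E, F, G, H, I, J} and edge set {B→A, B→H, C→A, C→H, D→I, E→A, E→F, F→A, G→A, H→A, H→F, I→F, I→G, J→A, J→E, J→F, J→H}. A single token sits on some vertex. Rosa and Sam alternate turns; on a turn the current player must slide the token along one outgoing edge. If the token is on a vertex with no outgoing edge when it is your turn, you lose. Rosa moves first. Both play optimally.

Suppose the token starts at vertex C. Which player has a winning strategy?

Rosa wins.

Build the W/L table. Terminal = L. A non-terminal position is W if it has a move to some L; otherwise it is L.
Every edge goes from a vertex to one that appears earlier in the order A, F, H, E, G, B, J, I, C, D, so processing vertices in that order labels each vertex after all of its successors.
A: no outgoing edge → L
F: can move to A, which is L ⇒ W
H: can move to A, which is L ⇒ W
E: can move to A, which is L ⇒ W
G: can move to A, which is L ⇒ W
B: can move to A, which is L ⇒ W
J: can move to A, which is L ⇒ W
I: moves to G(W), F(W); every one is W ⇒ L
C: can move to A, which is L ⇒ W
D: can move to I, which is L ⇒ W
The starting position C is W: Rosa should move to A, handing over an L position.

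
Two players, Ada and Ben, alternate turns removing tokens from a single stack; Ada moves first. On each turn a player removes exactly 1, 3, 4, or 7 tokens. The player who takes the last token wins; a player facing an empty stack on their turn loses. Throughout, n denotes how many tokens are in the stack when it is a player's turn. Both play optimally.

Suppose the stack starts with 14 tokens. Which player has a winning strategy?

Ada wins.

Classify positions by backward induction: terminal positions (no move available) are L. From any other position, the mover wins iff some move reaches an L.
n=0: no move → L
n=1: can move to 0, which is L ⇒ W
n=2: the only move is to 1(W), a W ⇒ L
n=3: can move to 2, which is L ⇒ W
n=4: can move to 0, which is L ⇒ W
n=5: can move to 2, which is L ⇒ W
n=6: can move to 2, which is L ⇒ W
n=7: can move to 0, which is L ⇒ W
n=8: moves to 7(W), 5(W), 4(W), 1(W); every one is W ⇒ L
n=9: can move to 8, which is L ⇒ W
n=10: moves to 9(W), 7(W), 6(W), 3(W); every one is W ⇒ L
n=11: can move to 10, which is L ⇒ W
n=12: can move to 8, which is L ⇒ W
n=13: can move to 10, which is L ⇒ W
n=14: can move to 10, which is L ⇒ W
From 14 Ada can remove 4, leaving 10, reaching an L position.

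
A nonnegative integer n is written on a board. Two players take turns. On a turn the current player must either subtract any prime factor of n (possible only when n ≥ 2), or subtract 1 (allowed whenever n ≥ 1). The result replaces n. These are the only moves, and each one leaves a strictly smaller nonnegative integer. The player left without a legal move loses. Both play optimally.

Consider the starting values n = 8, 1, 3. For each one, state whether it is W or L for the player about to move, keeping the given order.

8: L, 1: W, 3: W

Label each position W (a win for the player to move) or L (a loss). A position with no legal move is L; any other position is W exactly when some move reaches an L, and L when every move reaches a W.
n=0: no move → L
n=1: reaches L-position 0 → W
n=2: reaches L-position 0 → W
n=3: reaches L-position 0 → W
n=4: only reaches 2(W), 3(W), all W → L
n=5: reaches L-position 0 → W
n=6: reaches L-position 4 → W
n=7: reaches L-position 0 → W
n=8: only reaches 6(W), 7(W), all W → L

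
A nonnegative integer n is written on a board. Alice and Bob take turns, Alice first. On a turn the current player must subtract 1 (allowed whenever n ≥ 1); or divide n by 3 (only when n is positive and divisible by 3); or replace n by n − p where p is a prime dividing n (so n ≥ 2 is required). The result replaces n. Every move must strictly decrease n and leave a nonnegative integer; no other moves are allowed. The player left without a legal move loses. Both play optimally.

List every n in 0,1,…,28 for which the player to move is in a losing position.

0, 4, 8, 14, 18, 22, 25, 27

Build the W/L table. Terminal = L. A non-terminal position is W if it has a move to some L; otherwise it is L.
n=0: no move → L
n=1: can move to 0, which is L ⇒ W
n=2: can move to 0, which is L ⇒ W
n=3: can move to 0, which is L ⇒ W
n=4: moves to 2(W), 3(W); every one is W ⇒ L
n=5: can move to 0, which is L ⇒ W
n=6: can move to 4, which is L ⇒ W
n=7: can move to 0, which is L ⇒ W
n=8: moves to 6(W), 7(W); every one is W ⇒ L
n=9: can move to 8, which is L ⇒ W
n=10: can move to 8, which is L ⇒ W
n=11: can move to 0, which is L ⇒ W
n=12: can move to 4, which is L ⇒ W
n=13: can move to 0, which is L ⇒ W
n=14: moves to 7(W), 12(W), 13(W); every one is W ⇒ L
n=15: can move to 14, which is L ⇒ W
n=16: can move to 14, which is L ⇒ W
n=17: can move to 0, which is L ⇒ W
n=18: moves to 6(W), 15(W), 16(W), 17(W); every one is W ⇒ L
n=19: can move to 0, which is L ⇒ W
n=20: can move to 18, which is L ⇒ W
n=21: can move to 14, which is L ⇒ W
n=22: moves to 11(W), 20(W), 21(W); every one is W ⇒ L
n=23: can move to 0, which is L ⇒ W
n=24: can move to 8, which is L ⇒ W
n=25: moves to 20(W), 24(W); every one is W ⇒ L
n=26: can move to 25, which is L ⇒ W
n=27: moves to 9(W), 24(W), 26(W); every one is W ⇒ L
n=28: can move to 27, which is L ⇒ W
The losing starting values of n are exactly the entries labelled L in this table (8 of them).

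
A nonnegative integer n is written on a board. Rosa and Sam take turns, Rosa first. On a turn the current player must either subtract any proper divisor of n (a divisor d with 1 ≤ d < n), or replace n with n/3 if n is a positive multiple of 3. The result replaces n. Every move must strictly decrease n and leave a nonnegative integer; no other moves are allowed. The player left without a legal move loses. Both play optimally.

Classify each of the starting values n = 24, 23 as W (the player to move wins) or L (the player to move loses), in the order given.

24: W, 23: L

Label each position W (a win for the player to move) or L (a loss). A position with no legal move is L; any other position is W exactly when some move reaches an L, and L when every move reaches a W.
n=0: no move → L
n=1: no move → L
n=2: can move to 1, which is L ⇒ W
n=3: can move to 1, which is L ⇒ W
n=4: moves to 2(W), 3(W); every one is W ⇒ L
n=5: can move to 4, which is L ⇒ W
n=6: can move to 4, which is L ⇒ W
n=7: the only move is to 6(W), a W ⇒ L
n=8: can move to 4, which is L ⇒ W
n=9: moves to 3(W), 6(W), 8(W); every one is W ⇒ L
n=10: can move to 9, which is L ⇒ W
n=11: the only move is to 10(W), a W ⇒ L
n=12: can move to 4, which is L ⇒ W
n=13: the only move is to 12(W), a W ⇒ L
n=14: can move to 7, which is L ⇒ W
n=15: moves to 5(W), 10(W), 12(W), 14(W); every one is W ⇒ L
n=16: can move to 15, which is L ⇒ W
n=17: the only move is to 16(W), a W ⇒ L
n=18: can move to 9, which is L ⇒ W
n=19: the only move is to 18(W), a W ⇒ L
n=20: can move to 15, which is L ⇒ W
n=21: can move to 7, which is L ⇒ W
n=22: can move to 11, which is L ⇒ W
n=23: the only move is to 22(W), a W ⇒ L
n=24: can move to 23, which is L ⇒ W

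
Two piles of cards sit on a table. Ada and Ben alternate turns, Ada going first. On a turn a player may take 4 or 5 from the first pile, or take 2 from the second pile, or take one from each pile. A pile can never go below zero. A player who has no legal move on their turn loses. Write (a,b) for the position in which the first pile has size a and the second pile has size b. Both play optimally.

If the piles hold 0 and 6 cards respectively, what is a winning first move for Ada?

Classify positions by backward induction: terminal positions (no move available) are L. From any other position, the mover wins iff some move reaches an L.
No move ever increases a pile, so every position that can arise here has a ≤ 0 and b ≤ 6; it is enough to label the cells with 0 ≤ a ≤ 0 and 0 ≤ b ≤ 6.
Every move lowers a or b (never raises either), so fill the grid row by row in increasing a, and left to right within a row: each cell's successors are then already labelled.
      b=0  b=1  b=2  b=3  b=4  b=5  b=6
a=0:    L    L    W    W    L    L    W
Cells with no legal move (terminal, hence L): (0,0), (0,1).
The remaining L cells, each justified by listing all of its moves:
(0,4): only reaches (0,2)(W), which is W → L
(0,5): only reaches (0,3)(W), which is W → L
Every other cell has at least one move into one of the L cells above, so it is W.
From (0,6), the L positions reachable in one move are: (0,4).

Move to (0,4).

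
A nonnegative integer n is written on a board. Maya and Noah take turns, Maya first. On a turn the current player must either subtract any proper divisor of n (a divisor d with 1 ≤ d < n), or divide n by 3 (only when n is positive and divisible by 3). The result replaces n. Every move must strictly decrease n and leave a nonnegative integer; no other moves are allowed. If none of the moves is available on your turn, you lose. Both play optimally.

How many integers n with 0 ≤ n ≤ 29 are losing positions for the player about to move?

Build the W/L table. Terminal = L. A non-terminal position is W if it has a move to some L; otherwise it is L.
n=0: no move → L
n=1: no move → L
n=2: can move to 1, which is L ⇒ W
n=3: can move to 1, which is L ⇒ W
n=4: moves to 2(W), 3(W); every one is W ⇒ L
n=5: can move to 4, which is L ⇒ W
n=6: can move to 4, which is L ⇒ W
n=7: the only move is to 6(W), a W ⇒ L
n=8: can move to 4, which is L ⇒ W
n=9: moves to 3(W), 6(W), 8(W); every one is W ⇒ L
n=10: can move to 9, which is L ⇒ W
n=11: the only move is to 10(W), a W ⇒ L
n=12: can move to 4, which is L ⇒ W
n=13: the only move is to 12(W), a W ⇒ L
n=14: can move to 7, which is L ⇒ W
n=15: moves to 5(W), 10(W), 12(W), 14(W); every one is W ⇒ L
n=16: can move to 15, which is L ⇒ W
n=17: the only move is to 16(W), a W ⇒ L
n=18: can move to 9, which is L ⇒ W
n=19: the only move is to 18(W), a W ⇒ L
n=20: can move to 15, which is L ⇒ W
n=21: can move to 7, which is L ⇒ W
n=22: can move to 11, which is L ⇒ W
n=23: the only move is to 22(W), a W ⇒ L
n=24: can move to 23, which is L ⇒ W
n=25: moves to 20(W), 24(W); every one is W ⇒ L
n=26: can move to 13, which is L ⇒ W
n=27: can move to 9, which is L ⇒ W
n=28: moves to 14(W), 21(W), 24(W), 26(W), 27(W); every one is W ⇒ L
n=29: can move to 28, which is L ⇒ W
L entries with 0 ≤ n ≤ 29: n = 0, 1, 4, 7, 9, 11, 13, 15, 17, 19, 23, 25, 28; that makes 13.

13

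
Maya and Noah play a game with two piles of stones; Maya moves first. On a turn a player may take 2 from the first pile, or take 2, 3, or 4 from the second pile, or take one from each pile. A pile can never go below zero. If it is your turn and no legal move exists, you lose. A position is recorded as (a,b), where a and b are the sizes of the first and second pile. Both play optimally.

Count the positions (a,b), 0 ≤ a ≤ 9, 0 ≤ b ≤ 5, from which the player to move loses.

Use the standard recursion: the mover loses at a terminal position; elsewhere, the mover wins exactly when some move hands the opponent an L position.
Every move lowers a or b (never raises either), so fill the grid row by row in increasing a, and left to right within a row: each cell's successors are then already labelled.
      b=0  b=1  b=2  b=3  b=4  b=5
a=0:    L    L    W    W    W    W
a=1:    L    W    W    W    W    L
a=2:    W    W    L    L    W    W
a=3:    W    L    L    W    W    W
a=4:    L    L    W    W    W    W
a=5:    L    W    W    W    W    L
a=6:    W    W    L    L    W    W
a=7:    W    L    L    W    W    W
a=8:    L    L    W    W    W    W
a=9:    L    W    W    W    W    L
Cells with no legal move (terminal, hence L): (0,0), (0,1), (1,0).
The remaining L cells, each justified by listing all of its moves:
(1,5): →(1,3)(W), (1,2)(W), (1,1)(W), (0,4)(W) — all W, so L
(2,2): →(0,2)(W), (2,0)(W), (1,1)(W) — all W, so L
(2,3): →(0,3)(W), (2,1)(W), (2,0)(W), (1,2)(W) — all W, so L
(3,1): →(1,1)(W), (2,0)(W) — all W, so L
(3,2): →(1,2)(W), (3,0)(W), (2,1)(W) — all W, so L
(4,0): →(2,0)(W) only, which is W, so L
(4,1): →(2,1)(W), (3,0)(W) — all W, so L
(5,0): →(3,0)(W) only, which is W, so L
(5,5): →(3,5)(W), (5,3)(W), (5,2)(W), (5,1)(W), (4,4)(W) — all W, so L
(6,2): →(4,2)(W), (6,0)(W), (5,1)(W) — all W, so L
(6,3): →(4,3)(W), (6,1)(W), (6,0)(W), (5,2)(W) — all W, so L
(7,1): →(5,1)(W), (6,0)(W) — all W, so L
(7,2): →(5,2)(W), (7,0)(W), (6,1)(W) — all W, so L
(8,0): →(6,0)(W) only, which is W, so L
(8,1): →(6,1)(W), (7,0)(W) — all W, so L
(9,0): →(7,0)(W) only, which is W, so L
(9,5): →(7,5)(W), (9,3)(W), (9,2)(W), (9,1)(W), (8,4)(W) — all W, so L
Every other cell has at least one move into one of the L cells above, so it is W.
L cells per row: a=0: 2, a=1: 2, a=2: 2, a=3: 2, a=4: 2, a=5: 2, a=6: 2, a=7: 2, a=8: 2, a=9: 2; total 20.

20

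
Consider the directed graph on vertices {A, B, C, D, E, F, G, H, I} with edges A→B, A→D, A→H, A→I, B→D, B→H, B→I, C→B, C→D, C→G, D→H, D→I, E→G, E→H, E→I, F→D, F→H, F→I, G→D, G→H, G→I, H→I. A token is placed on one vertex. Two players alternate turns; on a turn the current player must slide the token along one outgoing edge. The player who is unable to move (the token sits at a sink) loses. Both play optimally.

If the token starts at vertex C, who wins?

Work bottom-up. With no move the player to move loses. Otherwise the position is W if at least one move leads to an L position for the opponent, and L if every move leads to a W.
Every edge goes from a vertex to one that appears earlier in the order I, H, D, B, G, C, A, F, E, so processing vertices in that order labels each vertex after all of its successors.
I: no outgoing edge → L
H: →I(L), so W
D: →I(L), so W
B: →I(L), so W
G: →I(L), so W
C: →G(W), B(W), D(W) — all W, so L
A: →I(L), so W
F: →I(L), so W
E: →I(L), so W
The starting position C is L: whatever the player to move does, the opponent receives a W position.

The second player wins.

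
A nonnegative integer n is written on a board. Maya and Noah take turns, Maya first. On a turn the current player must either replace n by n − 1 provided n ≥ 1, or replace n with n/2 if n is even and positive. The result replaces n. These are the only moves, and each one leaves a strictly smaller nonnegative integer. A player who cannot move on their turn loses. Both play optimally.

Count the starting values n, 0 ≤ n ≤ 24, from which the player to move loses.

Compute win/loss labels from the base case upward. A position with no move is L. Any other position is W if it can reach an L in one move, else L.
n=0: no move → L
n=1: reaches L-position 0 → W
n=2: only reaches 1(W), which is W → L
n=3: reaches L-position 2 → W
n=4: reaches L-position 2 → W
n=5: only reaches 4(W), which is W → L
n=6: reaches L-position 5 → W
n=7: only reaches 6(W), which is W → L
n=8: reaches L-position 7 → W
n=9: only reaches 8(W), which is W → L
n=10: reaches L-position 5 → W
n=11: only reaches 10(W), which is W → L
n=12: reaches L-position 11 → W
n=13: only reaches 12(W), which is W → L
n=14: reaches L-position 7 → W
n=15: only reaches 14(W), which is W → L
n=16: reaches L-position 15 → W
n=17: only reaches 16(W), which is W → L
n=18: reaches L-position 9 → W
n=19: only reaches 18(W), which is W → L
n=20: reaches L-position 19 → W
n=21: only reaches 20(W), which is W → L
n=22: reaches L-position 11 → W
n=23: only reaches 22(W), which is W → L
n=24: reaches L-position 23 → W
L entries with 0 ≤ n ≤ 24: n = 0, 2, 5, 7, 9, 11, 13, 15, 17, 19, 21, 23; that makes 12.

12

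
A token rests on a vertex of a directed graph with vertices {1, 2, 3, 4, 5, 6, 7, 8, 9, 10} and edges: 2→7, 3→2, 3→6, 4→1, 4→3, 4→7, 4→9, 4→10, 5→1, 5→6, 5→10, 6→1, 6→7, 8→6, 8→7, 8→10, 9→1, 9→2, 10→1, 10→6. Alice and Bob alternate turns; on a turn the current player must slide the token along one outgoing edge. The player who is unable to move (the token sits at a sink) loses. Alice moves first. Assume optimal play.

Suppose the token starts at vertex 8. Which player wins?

Alice wins.

Use the standard recursion: the mover loses at a terminal position; elsewhere, the mover wins exactly when some move hands the opponent an L position.
Every edge goes from a vertex to one that appears earlier in the order 1, 7, 6, 10, 2, 9, 8, 3, 4, 5, so processing vertices in that order labels each vertex after all of its successors.
1: no outgoing edge → L
7: no outgoing edge → L
6: →7(L), so W
10: →1(L), so W
2: →7(L), so W
9: →1(L), so W
8: →7(L), so W
3: →2(W), 6(W) — all W, so L
4: →3(L), so W
5: →1(L), so W
From 8 Alice can move to 7, reaching an L position.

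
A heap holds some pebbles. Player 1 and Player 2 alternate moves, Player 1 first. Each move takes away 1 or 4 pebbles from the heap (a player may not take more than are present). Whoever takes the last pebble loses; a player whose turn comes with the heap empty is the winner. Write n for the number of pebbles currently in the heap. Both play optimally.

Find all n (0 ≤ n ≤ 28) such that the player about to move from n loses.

1, 3, 6, 8, 11, 13, 16, 18, 21, 23, 26, 28

Compute win/loss labels from the base case upward. A position with no move is W. Any other position is W if it can reach an L in one move, else L.
n=0: no move; the opponent has just taken the last pebble and therefore loses → W
n=1: only reaches 0(W), which is W → L
n=2: reaches L-position 1 → W
n=3: only reaches 2(W), which is W → L
n=4: reaches L-position 3 → W
n=5: reaches L-position 1 → W
n=6: only reaches 5(W), 2(W), all W → L
n=7: reaches L-position 6 → W
n=8: only reaches 7(W), 4(W), all W → L
n=9: reaches L-position 8 → W
n=10: reaches L-position 6 → W
n=11: only reaches 10(W), 7(W), all W → L
n=12: reaches L-position 11 → W
n=13: only reaches 12(W), 9(W), all W → L
n=14: reaches L-position 13 → W
n=15: reaches L-position 11 → W
n=16: only reaches 15(W), 12(W), all W → L
n=17: reaches L-position 16 → W
n=18: only reaches 17(W), 14(W), all W → L
n=19: reaches L-position 18 → W
n=20: reaches L-position 16 → W
n=21: only reaches 20(W), 17(W), all W → L
n=22: reaches L-position 21 → W
n=23: only reaches 22(W), 19(W), all W → L
n=24: reaches L-position 23 → W
n=25: reaches L-position 21 → W
n=26: only reaches 25(W), 22(W), all W → L
n=27: reaches L-position 26 → W
n=28: only reaches 27(W), 24(W), all W → L
The losing starting values of n are exactly the entries labelled L in this table (12 of them).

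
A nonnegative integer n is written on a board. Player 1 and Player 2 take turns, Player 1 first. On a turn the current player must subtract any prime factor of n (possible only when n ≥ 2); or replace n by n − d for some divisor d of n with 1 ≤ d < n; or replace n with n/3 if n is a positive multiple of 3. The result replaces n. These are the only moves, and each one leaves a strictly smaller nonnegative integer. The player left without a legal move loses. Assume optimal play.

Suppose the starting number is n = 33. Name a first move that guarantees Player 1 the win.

Positions with no move are L. A position that does have a move is losing for the player to move precisely when every available move leads to a winning position for the opponent. Fill in the labels:
n=0: no move → L
n=1: no move → L
n=2: reaches L-position 0 → W
n=3: reaches L-position 0 → W
n=4: only reaches 2(W), 3(W), all W → L
n=5: reaches L-position 0 → W
n=6: reaches L-position 4 → W
n=7: reaches L-position 0 → W
n=8: reaches L-position 4 → W
n=9: only reaches 3(W), 6(W), 8(W), all W → L
n=10: reaches L-position 9 → W
n=11: reaches L-position 0 → W
n=12: reaches L-position 4 → W
n=13: reaches L-position 0 → W
n=14: only reaches 7(W), 12(W), 13(W), all W → L
n=15: reaches L-position 14 → W
n=16: reaches L-position 14 → W
n=17: reaches L-position 0 → W
n=18: reaches L-position 9 → W
n=19: reaches L-position 0 → W
n=20: only reaches 10(W), 15(W), 16(W), 18(W), 19(W), all W → L
n=21: reaches L-position 14 → W
n=22: reaches L-position 20 → W
n=23: reaches L-position 0 → W
n=24: reaches L-position 20 → W
n=25: reaches L-position 20 → W
n=26: only reaches 13(W), 24(W), 25(W), all W → L
n=27: reaches L-position 9 → W
n=28: reaches L-position 14 → W
n=29: reaches L-position 0 → W
n=30: reaches L-position 20 → W
n=31: reaches L-position 0 → W
n=32: only reaches 16(W), 24(W), 28(W), 30(W), 31(W), all W → L
n=33: reaches L-position 32 → W
From 33, the L positions reachable in one move are: 32.

Move to 32.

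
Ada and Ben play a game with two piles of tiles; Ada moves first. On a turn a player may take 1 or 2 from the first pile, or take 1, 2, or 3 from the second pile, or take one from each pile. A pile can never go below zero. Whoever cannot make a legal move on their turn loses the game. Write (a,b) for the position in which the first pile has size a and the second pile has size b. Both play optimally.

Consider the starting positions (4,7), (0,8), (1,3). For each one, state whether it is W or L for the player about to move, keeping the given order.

(4,7): W, (0,8): L, (1,3): W

Label each position W (a win for the player to move) or L (a loss). A position with no legal move is L; any other position is W exactly when some move reaches an L, and L when every move reaches a W.
No move ever increases a pile, so every position that can arise here has a ≤ 4 and b ≤ 8; it is enough to label the cells with 0 ≤ a ≤ 4 and 0 ≤ b ≤ 8.
Every move lowers a or b (never raises either), so fill the grid row by row in increasing a, and left to right within a row: each cell's successors are then already labelled.
      b=0  b=1  b=2  b=3  b=4  b=5  b=6  b=7  b=8
a=0:    L    W    W    W    L    W    W    W    L
a=1:    W    W    L    W    W    W    L    W    W
a=2:    W    L    W    W    W    L    W    W    W
a=3:    L    W    W    W    L    W    W    W    L
a=4:    W    W    L    W    W    W    L    W    W
Cells with no legal move (terminal, hence L): (0,0).
The remaining L cells, each justified by listing all of its moves:
(0,4): only reaches (0,3)(W), (0,2)(W), (0,1)(W), all W → L
(0,8): only reaches (0,7)(W), (0,6)(W), (0,5)(W), all W → L
(1,2): only reaches (0,2)(W), (1,1)(W), (1,0)(W), (0,1)(W), all W → L
(1,6): only reaches (0,6)(W), (1,5)(W), (1,4)(W), (1,3)(W), (0,5)(W), all W → L
(2,1): only reaches (1,1)(W), (0,1)(W), (2,0)(W), (1,0)(W), all W → L
(2,5): only reaches (1,5)(W), (0,5)(W), (2,4)(W), (2,3)(W), (2,2)(W), (1,4)(W), all W → L
(3,0): only reaches (2,0)(W), (1,0)(W), all W → L
(3,4): only reaches (2,4)(W), (1,4)(W), (3,3)(W), (3,2)(W), (3,1)(W), (2,3)(W), all W → L
(3,8): only reaches (2,8)(W), (1,8)(W), (3,7)(W), (3,6)(W), (3,5)(W), (2,7)(W), all W → L
(4,2): only reaches (3,2)(W), (2,2)(W), (4,1)(W), (4,0)(W), (3,1)(W), all W → L
(4,6): only reaches (3,6)(W), (2,6)(W), (4,5)(W), (4,4)(W), (4,3)(W), (3,5)(W), all W → L
Every other cell has at least one move into one of the L cells above, so it is W.
(4,7): the move to (4,6) reaches an L cell, so W
(0,8): one of the L cells justified above, so L
(1,3): the move to (1,2) reaches an L cell, so W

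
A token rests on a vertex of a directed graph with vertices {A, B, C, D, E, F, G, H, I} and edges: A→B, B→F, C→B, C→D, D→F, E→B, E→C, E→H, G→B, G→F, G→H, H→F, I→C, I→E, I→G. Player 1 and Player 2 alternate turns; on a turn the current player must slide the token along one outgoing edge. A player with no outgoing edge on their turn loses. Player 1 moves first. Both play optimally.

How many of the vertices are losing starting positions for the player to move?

Work bottom-up. With no move the player to move loses. Otherwise the position is W if at least one move leads to an L position for the opponent, and L if every move leads to a W.
Every edge goes from a vertex to one that appears earlier in the order F, B, D, C, H, E, A, G, I, so processing vertices in that order labels each vertex after all of its successors.
F: no outgoing edge → L
B: →F(L), so W
D: →F(L), so W
C: →D(W), B(W) — all W, so L
H: →F(L), so W
E: →C(L), so W
A: →B(W) only, which is W, so L
G: →F(L), so W
I: →C(L), so W
The L vertices are A, C, F; that is 3 in all.

3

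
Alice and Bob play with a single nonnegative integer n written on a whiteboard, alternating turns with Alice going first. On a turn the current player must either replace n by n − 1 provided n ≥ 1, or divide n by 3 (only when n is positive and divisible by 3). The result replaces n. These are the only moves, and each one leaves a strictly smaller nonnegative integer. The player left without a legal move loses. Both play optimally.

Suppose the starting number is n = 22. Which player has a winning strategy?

Bob wins.

Label each position W (a win for the player to move) or L (a loss). A position with no legal move is L; any other position is W exactly when some move reaches an L, and L when every move reaches a W.
n=0: no move → L
n=1: W (go to 0, an L position)
n=2: L (sole option 1(W) is W)
n=3: W (go to 2, an L position)
n=4: L (sole option 3(W) is W)
n=5: W (go to 4, an L position)
n=6: W (go to 2, an L position)
n=7: L (sole option 6(W) is W)
n=8: W (go to 7, an L position)
n=9: L (options 3(W), 8(W) are all W)
n=10: W (go to 9, an L position)
n=11: L (sole option 10(W) is W)
n=12: W (go to 4, an L position)
n=13: L (sole option 12(W) is W)
n=14: W (go to 13, an L position)
n=15: L (options 5(W), 14(W) are all W)
n=16: W (go to 15, an L position)
n=17: L (sole option 16(W) is W)
n=18: W (go to 17, an L position)
n=19: L (sole option 18(W) is W)
n=20: W (go to 19, an L position)
n=21: W (go to 7, an L position)
n=22: L (sole option 21(W) is W)
The starting position 22 is L: whatever Alice does, the opponent receives a W position.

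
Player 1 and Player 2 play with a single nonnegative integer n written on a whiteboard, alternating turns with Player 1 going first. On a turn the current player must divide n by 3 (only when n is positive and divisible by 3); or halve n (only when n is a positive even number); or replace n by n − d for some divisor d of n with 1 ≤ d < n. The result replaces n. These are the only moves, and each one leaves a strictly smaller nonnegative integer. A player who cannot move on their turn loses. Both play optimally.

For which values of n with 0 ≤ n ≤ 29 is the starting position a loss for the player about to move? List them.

Label each position W (a win for the player to move) or L (a loss). A position with no legal move is L; any other position is W exactly when some move reaches an L, and L when every move reaches a W.
n=0: no move → L
n=1: no move → L
n=2: W (go to 1, an L position)
n=3: W (go to 1, an L position)
n=4: L (options 2(W), 3(W) are all W)
n=5: W (go to 4, an L position)
n=6: W (go to 4, an L position)
n=7: L (sole option 6(W) is W)
n=8: W (go to 4, an L position)
n=9: L (options 3(W), 6(W), 8(W) are all W)
n=10: W (go to 9, an L position)
n=11: L (sole option 10(W) is W)
n=12: W (go to 4, an L position)
n=13: L (sole option 12(W) is W)
n=14: W (go to 7, an L position)
n=15: L (options 5(W), 10(W), 12(W), 14(W) are all W)
n=16: W (go to 15, an L position)
n=17: L (sole option 16(W) is W)
n=18: W (go to 9, an L position)
n=19: L (sole option 18(W) is W)
n=20: W (go to 15, an L position)
n=21: W (go to 7, an L position)
n=22: W (go to 11, an L position)
n=23: L (sole option 22(W) is W)
n=24: W (go to 23, an L position)
n=25: L (options 20(W), 24(W) are all W)
n=26: W (go to 13, an L position)
n=27: W (go to 9, an L position)
n=28: L (options 14(W), 21(W), 24(W), 26(W), 27(W) are all W)
n=29: W (go to 28, an L position)
Reading off the rows marked L gives the requested list; there are 13 such values of n.

0, 1, 4, 7, 9, 11, 13, 15, 17, 19, 23, 25, 28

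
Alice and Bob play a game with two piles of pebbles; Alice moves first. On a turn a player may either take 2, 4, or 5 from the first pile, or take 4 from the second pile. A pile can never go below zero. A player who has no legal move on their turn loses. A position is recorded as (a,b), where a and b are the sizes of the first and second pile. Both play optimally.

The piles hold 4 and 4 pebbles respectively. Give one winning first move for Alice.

Move to (2,4).

Use the standard recursion: the mover loses at a terminal position; elsewhere, the mover wins exactly when some move hands the opponent an L position.
No move ever increases a pile, so every position that can arise here has a ≤ 4 and b ≤ 4; it is enough to label the cells with 0 ≤ a ≤ 4 and 0 ≤ b ≤ 4.
Every move lowers a or b (never raises either), so fill the grid row by row in increasing a, and left to right within a row: each cell's successors are then already labelled.
      b=0  b=1  b=2  b=3  b=4
a=0:    L    L    L    L    W
a=1:    L    L    L    L    W
a=2:    W    W    W    W    L
a=3:    W    W    W    W    L
a=4:    W    W    W    W    W
Cells with no legal move (terminal, hence L): (0,0), (0,1), (0,2), (0,3), (1,0), (1,1), (1,2), (1,3).
The remaining L cells, each justified by listing all of its moves:
(2,4): L (options (0,4)(W), (2,0)(W) are all W)
(3,4): L (options (1,4)(W), (3,0)(W) are all W)
Every other cell has at least one move into one of the L cells above, so it is W.
From (4,4), the L positions reachable in one move are: (2,4).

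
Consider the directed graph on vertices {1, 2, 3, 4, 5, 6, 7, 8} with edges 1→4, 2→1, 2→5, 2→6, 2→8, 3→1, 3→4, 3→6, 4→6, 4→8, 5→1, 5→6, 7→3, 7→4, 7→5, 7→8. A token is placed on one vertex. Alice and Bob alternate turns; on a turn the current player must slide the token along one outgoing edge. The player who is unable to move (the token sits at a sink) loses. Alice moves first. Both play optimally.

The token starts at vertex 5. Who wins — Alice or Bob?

Positions with no move are L. A position that does have a move is losing for the player to move precisely when every available move leads to a winning position for the opponent. Fill in the labels:
Every edge goes from a vertex to one that appears earlier in the order 6, 8, 4, 1, 5, 3, 2, 7, so processing vertices in that order labels each vertex after all of its successors.
6: no outgoing edge → L
8: no outgoing edge → L
4: →8(L), so W
1: →4(W) only, which is W, so L
5: →1(L), so W
3: →1(L), so W
2: →1(L), so W
7: →8(L), so W
The starting position 5 is W: Alice should move to 1, handing over an L position.

Alice wins.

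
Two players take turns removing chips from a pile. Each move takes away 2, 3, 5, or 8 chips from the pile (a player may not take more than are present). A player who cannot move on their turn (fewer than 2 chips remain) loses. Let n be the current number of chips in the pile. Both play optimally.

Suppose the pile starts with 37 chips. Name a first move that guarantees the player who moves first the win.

Remove 2, leaving 35.

Build the W/L table. Terminal = L. A non-terminal position is W if it has a move to some L; otherwise it is L.
n=0: no move → L
n=1: no move → L
n=2: →0(L), so W
n=3: →1(L), so W
n=4: →1(L), so W
n=5: →0(L), so W
n=6: →1(L), so W
n=7: →5(W), 4(W), 2(W) — all W, so L
n=8: →0(L), so W
n=9: →7(L), so W
n=10: →7(L), so W
n=11: →9(W), 8(W), 6(W), 3(W) — all W, so L
n=12: →7(L), so W
n=13: →11(L), so W
n=14: →11(L), so W
n=15: →7(L), so W
n=16: →11(L), so W
n=17: →15(W), 14(W), 12(W), 9(W) — all W, so L
n=18: →16(W), 15(W), 13(W), 10(W) — all W, so L
n=19: →17(L), so W
n=20: →18(L), so W
n=21: →18(L), so W
n=22: →17(L), so W
n=23: →18(L), so W
n=24: →22(W), 21(W), 19(W), 16(W) — all W, so L
n=25: →17(L), so W
n=26: →24(L), so W
n=27: →24(L), so W
n=28: →26(W), 25(W), 23(W), 20(W) — all W, so L
n=29: →24(L), so W
n=30: →28(L), so W
n=31: →28(L), so W
n=32: →24(L), so W
n=33: →28(L), so W
n=34: →32(W), 31(W), 29(W), 26(W) — all W, so L
n=35: →33(W), 32(W), 30(W), 27(W) — all W, so L
n=36: →34(L), so W
n=37: →35(L), so W
From 37, the L positions reachable in one move are: 35, 34. Any move reaching one of these is winning.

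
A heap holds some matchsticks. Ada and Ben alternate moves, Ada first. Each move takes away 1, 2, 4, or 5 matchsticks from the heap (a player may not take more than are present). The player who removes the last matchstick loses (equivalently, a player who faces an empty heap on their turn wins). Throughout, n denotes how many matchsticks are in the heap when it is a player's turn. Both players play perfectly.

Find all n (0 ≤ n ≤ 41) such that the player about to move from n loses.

Use the standard recursion: the mover wins at a terminal position; elsewhere, the mover wins exactly when some move hands the opponent an L position.
n=0: no move; the opponent has just taken the last matchstick and therefore loses → W
n=1: L (sole option 0(W) is W)
n=2: W (go to 1, an L position)
n=3: W (go to 1, an L position)
n=4: L (options 3(W), 2(W), 0(W) are all W)
n=5: W (go to 4, an L position)
n=6: W (go to 4, an L position)
n=7: L (options 6(W), 5(W), 3(W), 2(W) are all W)
n=8: W (go to 7, an L position)
n=9: W (go to 7, an L position)
n=10: L (options 9(W), 8(W), 6(W), 5(W) are all W)
n=11: W (go to 10, an L position)
n=12: W (go to 10, an L position)
n=13: L (options 12(W), 11(W), 9(W), 8(W) are all W)
n=14: W (go to 13, an L position)
n=15: W (go to 13, an L position)
n=16: L (options 15(W), 14(W), 12(W), 11(W) are all W)
n=17: W (go to 16, an L position)
n=18: W (go to 16, an L position)
n=19: L (options 18(W), 17(W), 15(W), 14(W) are all W)
n=20: W (go to 19, an L position)
n=21: W (go to 19, an L position)
n=22: L (options 21(W), 20(W), 18(W), 17(W) are all W)
n=23: W (go to 22, an L position)
n=24: W (go to 22, an L position)
n=25: L (options 24(W), 23(W), 21(W), 20(W) are all W)
n=26: W (go to 25, an L position)
n=27: W (go to 25, an L position)
n=28: L (options 27(W), 26(W), 24(W), 23(W) are all W)
n=29: W (go to 28, an L position)
n=30: W (go to 28, an L position)
n=31: L (options 30(W), 29(W), 27(W), 26(W) are all W)
n=32: W (go to 31, an L position)
n=33: W (go to 31, an L position)
n=34: L (options 33(W), 32(W), 30(W), 29(W) are all W)
n=35: W (go to 34, an L position)
n=36: W (go to 34, an L position)
n=37: L (options 36(W), 35(W), 33(W), 32(W) are all W)
n=38: W (go to 37, an L position)
n=39: W (go to 37, an L position)
n=40: L (options 39(W), 38(W), 36(W), 35(W) are all W)
n=41: W (go to 40, an L position)
Reading off the rows marked L gives the requested list; there are 14 such values of n.

1, 4, 7, 10, 13, 16, 19, 22, 25, 28, 31, 34, 37, 40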